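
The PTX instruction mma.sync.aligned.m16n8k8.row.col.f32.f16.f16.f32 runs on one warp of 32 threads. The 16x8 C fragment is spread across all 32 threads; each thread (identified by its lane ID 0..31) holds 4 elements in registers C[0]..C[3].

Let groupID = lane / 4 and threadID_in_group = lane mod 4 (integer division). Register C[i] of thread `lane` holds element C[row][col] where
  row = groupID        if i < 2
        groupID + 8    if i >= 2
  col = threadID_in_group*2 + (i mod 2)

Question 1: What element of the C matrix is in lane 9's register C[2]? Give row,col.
lane 9: gid=2 (9/4), tid=1 (9%4)
i=2: r=2+8=10, c=1*2+0=2

10,2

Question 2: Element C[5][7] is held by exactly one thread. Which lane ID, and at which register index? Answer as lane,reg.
r=5→G=5,rhi=0  c=7→T=3,p=1
L=5*4+3=23  i=0*2+1=1

23,1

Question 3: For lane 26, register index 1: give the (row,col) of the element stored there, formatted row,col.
26: gid=6,tid=2
[1] (6+0,2*2+1) = (6,5)

6,5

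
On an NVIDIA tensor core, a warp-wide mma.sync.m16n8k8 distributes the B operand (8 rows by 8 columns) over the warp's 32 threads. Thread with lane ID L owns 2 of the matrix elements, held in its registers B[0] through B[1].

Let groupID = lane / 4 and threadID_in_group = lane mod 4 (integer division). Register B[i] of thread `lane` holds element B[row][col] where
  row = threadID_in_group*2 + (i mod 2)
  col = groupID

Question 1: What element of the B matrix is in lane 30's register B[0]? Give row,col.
lane 30: g=7 (30/4), t=2 (30%4)
i=0: r=2*2+0=4, c=g=7

4,7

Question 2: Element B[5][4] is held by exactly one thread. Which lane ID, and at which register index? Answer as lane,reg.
18,1

c: 4->gid=4  r: 5->tid=2,i&1=1
L=4*4+2=18  i=1=1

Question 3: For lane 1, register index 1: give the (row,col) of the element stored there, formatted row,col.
3,0

lane 1: G=0 (1/4), T=1 (1%4)
i=1: r=1*2+1=3, c=G=0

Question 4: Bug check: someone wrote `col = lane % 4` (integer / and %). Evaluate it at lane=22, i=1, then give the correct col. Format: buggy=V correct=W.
`lane % 4`[22,1]→2
lane 22: G=5 (22/4), T=2 (22%4)
i=1: r=2*2+1=5, c=G=5
col: 2 vs 5

buggy=2 correct=5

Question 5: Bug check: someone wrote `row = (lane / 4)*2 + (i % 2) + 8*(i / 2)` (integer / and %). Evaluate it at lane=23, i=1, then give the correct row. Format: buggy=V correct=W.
buggy=11 correct=7

`(lane / 4)*2 + (i % 2) + 8*(i / 2)`[23,1]=>11
23: grp=5,tig=3
[1] (3*2+1,5) = (7,5)
row: 11 vs 7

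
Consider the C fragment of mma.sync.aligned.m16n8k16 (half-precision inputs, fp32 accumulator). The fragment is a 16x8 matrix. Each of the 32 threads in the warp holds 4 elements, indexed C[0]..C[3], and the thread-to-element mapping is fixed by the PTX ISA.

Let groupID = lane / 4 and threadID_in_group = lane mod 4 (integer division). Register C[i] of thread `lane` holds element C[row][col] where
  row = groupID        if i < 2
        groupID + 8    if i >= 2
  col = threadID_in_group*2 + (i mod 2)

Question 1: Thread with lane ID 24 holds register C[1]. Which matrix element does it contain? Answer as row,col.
6,1

lane 24: grp=6 (24/4), tig=0 (24%4)
i=1: r=6+0=6, c=0*2+1=1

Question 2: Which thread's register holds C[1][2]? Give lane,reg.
5,0

r:1=>grp=1,rB=0  c:2=>tig=1,lo=0
L=1*4+1=5  i=0*2+0=0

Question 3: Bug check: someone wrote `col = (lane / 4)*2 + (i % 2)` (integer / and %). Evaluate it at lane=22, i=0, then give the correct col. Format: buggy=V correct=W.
buggy=10 correct=4

`(lane / 4)*2 + (i % 2)`[22,0]=>10
lane 22=>22/4=5, 22 mod 4=2
i=0  r:5+0=>5  c:2·2+0=>4
col: 10 vs 4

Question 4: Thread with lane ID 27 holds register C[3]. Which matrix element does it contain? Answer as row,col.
14,7

lane 27->27/4=6, 27 mod 4=3
i=3  r:6+8->14  c:2·3+1->7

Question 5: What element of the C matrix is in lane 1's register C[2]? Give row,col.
8,2

lane 1→1/4=0, 1 mod 4=1
i=2  r:0+8→8  c:2·1+0→2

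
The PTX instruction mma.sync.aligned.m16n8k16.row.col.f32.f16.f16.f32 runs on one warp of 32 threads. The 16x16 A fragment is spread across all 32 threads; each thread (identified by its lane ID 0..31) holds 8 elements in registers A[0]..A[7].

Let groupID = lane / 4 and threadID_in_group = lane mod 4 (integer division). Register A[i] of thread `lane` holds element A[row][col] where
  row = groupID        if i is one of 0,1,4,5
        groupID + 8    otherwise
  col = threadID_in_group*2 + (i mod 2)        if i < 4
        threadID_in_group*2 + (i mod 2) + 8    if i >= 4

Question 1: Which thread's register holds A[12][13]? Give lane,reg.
18,7

r=12->g=4,rb=1  c=13->cb=1,t=2,b0=1
L=4*4+2=18  i=1*4+1*2+1=7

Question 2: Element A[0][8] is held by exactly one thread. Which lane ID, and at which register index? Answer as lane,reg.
0,4

r=0->g=0,rb=0  c=8->cb=1,t=0,b0=0
L=0*4+0=0  i=1*4+0*2+0=4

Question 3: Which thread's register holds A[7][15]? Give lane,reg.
r=7->g=7,rb=0  c=15->cb=1,t=3,b0=1
L=7*4+3=31  i=1*4+0*2+1=5

31,5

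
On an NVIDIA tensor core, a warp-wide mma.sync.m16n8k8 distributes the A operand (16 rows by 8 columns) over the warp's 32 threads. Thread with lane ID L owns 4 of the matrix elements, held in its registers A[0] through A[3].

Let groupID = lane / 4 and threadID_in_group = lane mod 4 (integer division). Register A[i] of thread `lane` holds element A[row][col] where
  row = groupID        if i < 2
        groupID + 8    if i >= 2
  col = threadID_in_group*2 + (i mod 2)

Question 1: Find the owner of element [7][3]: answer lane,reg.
29,1

r=7->g=7,rb=0  c=3->t=1,b0=1
L=7*4+1=29  i=0*2+1=1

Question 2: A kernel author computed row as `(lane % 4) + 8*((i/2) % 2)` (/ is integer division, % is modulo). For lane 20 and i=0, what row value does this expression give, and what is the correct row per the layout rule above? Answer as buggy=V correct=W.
`(lane % 4) + 8*((i/2) % 2)`[20,0]⇒0
lane 20: gr=5 (20/4), th=0 (20%4)
i=0: r=5+0=5, c=0*2+0=0
row: 0 vs 5

buggy=0 correct=5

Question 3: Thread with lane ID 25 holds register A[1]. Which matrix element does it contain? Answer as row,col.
6,3

25: G=6,T=1
[1] (6+0,1*2+1) = (6,3)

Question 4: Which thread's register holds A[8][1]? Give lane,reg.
0,3

r=8⇒gr=0,Rb=1  c=1⇒th=0,odd=1
L=0*4+0=0  i=1*2+1=3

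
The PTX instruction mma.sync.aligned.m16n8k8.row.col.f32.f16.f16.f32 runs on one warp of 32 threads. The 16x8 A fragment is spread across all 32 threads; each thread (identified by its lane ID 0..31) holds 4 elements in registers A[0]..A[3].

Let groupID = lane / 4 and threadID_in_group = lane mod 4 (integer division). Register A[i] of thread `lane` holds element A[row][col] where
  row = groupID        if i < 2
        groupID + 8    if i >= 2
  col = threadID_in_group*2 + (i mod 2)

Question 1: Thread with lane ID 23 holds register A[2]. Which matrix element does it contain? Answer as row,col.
13,6

lane 23: gid=5 (23/4), tid=3 (23%4)
i=2: r=5+8=13, c=3*2+0=6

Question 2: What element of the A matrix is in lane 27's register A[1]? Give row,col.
27: G=6,T=3
[1] (6+0,3*2+1) = (6,7)

6,7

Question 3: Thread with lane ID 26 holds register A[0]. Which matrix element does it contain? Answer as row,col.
26: gr=6,th=2
[0] (6+0,2*2+0) = (6,4)

6,4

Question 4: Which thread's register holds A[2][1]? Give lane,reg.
8,1

r=2⇒gr=2,Rb=0  c=1⇒th=0,odd=1
L=2*4+0=8  i=0*2+1=1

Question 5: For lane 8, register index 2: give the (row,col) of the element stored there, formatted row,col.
lane 8: G=2 (8/4), T=0 (8%4)
i=2: r=2+8=10, c=0*2+0=0

10,0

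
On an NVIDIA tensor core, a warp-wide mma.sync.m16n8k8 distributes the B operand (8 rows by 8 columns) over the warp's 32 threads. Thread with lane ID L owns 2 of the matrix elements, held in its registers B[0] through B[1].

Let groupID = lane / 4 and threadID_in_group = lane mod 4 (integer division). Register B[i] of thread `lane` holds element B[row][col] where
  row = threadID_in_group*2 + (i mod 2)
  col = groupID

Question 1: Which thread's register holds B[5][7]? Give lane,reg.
30,1

c: 7->gid=7  r: 5->tid=2,i&1=1
L=7*4+2=30  i=1=1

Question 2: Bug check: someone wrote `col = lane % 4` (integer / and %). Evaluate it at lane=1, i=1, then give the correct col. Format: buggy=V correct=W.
buggy=1 correct=0

`lane % 4`[1,1]→1
lane 1→1/4=0, 1 mod 4=1
i=1  r:2·1+1→3  c:0
col: 1 vs 0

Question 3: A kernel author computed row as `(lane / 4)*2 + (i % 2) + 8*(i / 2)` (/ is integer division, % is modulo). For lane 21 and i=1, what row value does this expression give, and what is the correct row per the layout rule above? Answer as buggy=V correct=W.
`(lane / 4)*2 + (i % 2) + 8*(i / 2)`[21,1]->11
L=21->g=21>>2=5, t=21&3=1
[1]->row 1·2+1=3  col g=5
row: 11 vs 3

buggy=11 correct=3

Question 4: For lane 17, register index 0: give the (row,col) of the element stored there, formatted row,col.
L=17=>grp=17>>2=4, tig=17&3=1
[0]=>row 1·2+0=2  col grp=4

2,4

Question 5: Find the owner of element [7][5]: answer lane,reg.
23,1

c: 5->gid=5  r: 7->tid=3,i&1=1
L=5*4+3=23  i=1=1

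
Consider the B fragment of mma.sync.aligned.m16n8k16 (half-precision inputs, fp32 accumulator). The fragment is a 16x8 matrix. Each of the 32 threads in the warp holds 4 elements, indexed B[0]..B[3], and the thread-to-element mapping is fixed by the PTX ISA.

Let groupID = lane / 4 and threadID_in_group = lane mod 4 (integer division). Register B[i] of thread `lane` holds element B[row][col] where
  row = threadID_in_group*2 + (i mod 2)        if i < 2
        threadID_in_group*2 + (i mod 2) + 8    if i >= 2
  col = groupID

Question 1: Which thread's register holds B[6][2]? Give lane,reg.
c=2→G=2  r=6→rhi=0,T=3,p=0
L=2*4+3=11  i=0*2+0=0

11,0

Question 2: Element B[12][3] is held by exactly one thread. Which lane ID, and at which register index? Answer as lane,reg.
14,2

c:3=>grp=3  r:12=>rB=1,tig=2,lo=0
L=3*4+2=14  i=1*2+0=2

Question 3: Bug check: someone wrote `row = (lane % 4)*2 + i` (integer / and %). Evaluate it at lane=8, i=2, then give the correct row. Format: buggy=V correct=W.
buggy=2 correct=8

`(lane % 4)*2 + i`[8,2]->2
lane 8->8/4=2, 8 mod 4=0
i=2  r:2·0+0+8->8  c:2
row: 2 vs 8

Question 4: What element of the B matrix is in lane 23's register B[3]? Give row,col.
15,5

lane 23->23/4=5, 23 mod 4=3
i=3  r:2·3+1+8->15  c:5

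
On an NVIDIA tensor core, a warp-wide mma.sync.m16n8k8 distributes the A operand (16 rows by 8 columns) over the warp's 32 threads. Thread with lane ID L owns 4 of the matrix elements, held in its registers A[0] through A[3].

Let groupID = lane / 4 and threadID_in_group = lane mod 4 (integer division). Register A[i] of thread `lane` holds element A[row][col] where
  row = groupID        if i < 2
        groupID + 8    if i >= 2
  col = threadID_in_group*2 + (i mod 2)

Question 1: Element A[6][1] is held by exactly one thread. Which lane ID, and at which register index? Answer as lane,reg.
24,1

r:6=>grp=6,rB=0  c:1=>tig=0,lo=1
L=6*4+0=24  i=0*2+1=1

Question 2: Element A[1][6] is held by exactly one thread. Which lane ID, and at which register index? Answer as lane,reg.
7,0

r:1=>grp=1,rB=0  c:6=>tig=3,lo=0
L=1*4+3=7  i=0*2+0=0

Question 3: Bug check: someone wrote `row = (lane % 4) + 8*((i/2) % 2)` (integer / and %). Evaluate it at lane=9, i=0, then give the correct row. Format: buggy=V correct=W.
buggy=1 correct=2

`(lane % 4) + 8*((i/2) % 2)`[9,0]=>1
L=9=>grp=9>>2=2, tig=9&3=1
[0]=>row 2+0=2  col 1·2+0=2
row: 1 vs 2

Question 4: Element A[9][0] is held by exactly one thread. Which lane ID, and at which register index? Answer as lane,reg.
r=9→G=1,rhi=1  c=0→T=0,p=0
L=1*4+0=4  i=1*2+0=2

4,2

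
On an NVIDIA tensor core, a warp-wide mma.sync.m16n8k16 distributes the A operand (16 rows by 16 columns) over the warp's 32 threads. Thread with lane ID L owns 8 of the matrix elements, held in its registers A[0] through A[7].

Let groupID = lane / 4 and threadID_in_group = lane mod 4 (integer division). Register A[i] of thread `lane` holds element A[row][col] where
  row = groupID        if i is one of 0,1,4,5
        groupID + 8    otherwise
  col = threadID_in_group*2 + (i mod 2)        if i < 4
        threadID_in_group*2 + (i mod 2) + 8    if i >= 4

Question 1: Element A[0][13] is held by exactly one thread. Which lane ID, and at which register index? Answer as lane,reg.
2,5

r:0=>grp=0,rB=0  c:13=>cB=1,tig=2,lo=1
L=0*4+2=2  i=1*4+0*2+1=5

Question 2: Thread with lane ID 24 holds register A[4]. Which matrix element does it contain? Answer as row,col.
lane 24=>24/4=6, 24 mod 4=0
i=4  r:6+0=>6  c:2·0+0+8=>8

6,8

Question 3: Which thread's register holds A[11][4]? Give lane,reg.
r=11⇒gr=3,Rb=1  c=4⇒Cb=0,th=2,odd=0
L=3*4+2=14  i=0*4+1*2+0=2

14,2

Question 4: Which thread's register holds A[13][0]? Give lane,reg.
r=13->g=5,rb=1  c=0->cb=0,t=0,b0=0
L=5*4+0=20  i=0*4+1*2+0=2

20,2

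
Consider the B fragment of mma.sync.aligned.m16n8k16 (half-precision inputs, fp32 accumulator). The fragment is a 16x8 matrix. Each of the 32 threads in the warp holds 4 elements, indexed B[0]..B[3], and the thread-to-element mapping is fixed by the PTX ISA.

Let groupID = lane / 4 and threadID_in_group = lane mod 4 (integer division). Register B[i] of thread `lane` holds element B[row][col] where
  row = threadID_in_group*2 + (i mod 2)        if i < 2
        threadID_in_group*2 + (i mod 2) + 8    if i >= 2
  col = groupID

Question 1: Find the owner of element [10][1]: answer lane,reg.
c=1->g=1  r=10->rb=1,t=1,b0=0
L=1*4+1=5  i=1*2+0=2

5,2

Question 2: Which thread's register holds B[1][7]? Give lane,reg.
28,1

c: 7->gid=7  r: 1->r8=0,tid=0,i&1=1
L=7*4+0=28  i=0*2+1=1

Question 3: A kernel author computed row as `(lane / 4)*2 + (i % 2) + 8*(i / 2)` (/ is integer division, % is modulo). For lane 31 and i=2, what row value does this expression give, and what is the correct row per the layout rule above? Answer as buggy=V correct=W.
`(lane / 4)*2 + (i % 2) + 8*(i / 2)`[31,2]=>22
L=31=>grp=31>>2=7, tig=31&3=3
[2]=>row 3·2+0+8=14  col grp=7
row: 22 vs 14

buggy=22 correct=14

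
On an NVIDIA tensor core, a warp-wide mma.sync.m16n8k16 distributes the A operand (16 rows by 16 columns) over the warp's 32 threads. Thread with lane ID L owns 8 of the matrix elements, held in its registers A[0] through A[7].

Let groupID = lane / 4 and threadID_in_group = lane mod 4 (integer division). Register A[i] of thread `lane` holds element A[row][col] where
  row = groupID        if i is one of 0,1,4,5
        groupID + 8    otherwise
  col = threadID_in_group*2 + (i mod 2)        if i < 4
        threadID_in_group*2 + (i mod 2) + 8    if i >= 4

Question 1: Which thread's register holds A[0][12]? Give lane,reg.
r=0→G=0,rhi=0  c=12→chi=1,T=2,p=0
L=0*4+2=2  i=1*4+0*2+0=4

2,4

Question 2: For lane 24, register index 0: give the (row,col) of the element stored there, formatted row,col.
lane 24=>24/4=6, 24 mod 4=0
i=0  r:6+0=>6  c:2·0+0+0=>0

6,0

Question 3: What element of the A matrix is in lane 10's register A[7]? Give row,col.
10: g=2,t=2
[7] (2+8,2*2+1+8) = (10,13)

10,13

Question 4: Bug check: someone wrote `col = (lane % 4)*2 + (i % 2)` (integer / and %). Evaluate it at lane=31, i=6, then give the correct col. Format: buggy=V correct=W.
`(lane % 4)*2 + (i % 2)`[31,6]⇒6
lane 31: gr=7 (31/4), th=3 (31%4)
i=6: r=7+8=15, c=3*2+0+8=14
col: 6 vs 14

buggy=6 correct=14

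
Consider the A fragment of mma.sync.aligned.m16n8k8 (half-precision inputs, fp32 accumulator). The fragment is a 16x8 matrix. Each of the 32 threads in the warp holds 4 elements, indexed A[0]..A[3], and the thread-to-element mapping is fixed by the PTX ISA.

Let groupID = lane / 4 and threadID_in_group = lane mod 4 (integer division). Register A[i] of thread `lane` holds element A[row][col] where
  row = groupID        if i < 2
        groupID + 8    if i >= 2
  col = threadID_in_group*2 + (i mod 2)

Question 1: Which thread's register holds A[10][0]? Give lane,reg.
8,2

r=10→G=2,rhi=1  c=0→T=0,p=0
L=2*4+0=8  i=1*2+0=2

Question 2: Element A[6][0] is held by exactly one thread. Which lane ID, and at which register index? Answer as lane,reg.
r: 6->gid=6,r8=0  c: 0->tid=0,i&1=0
L=6*4+0=24  i=0*2+0=0

24,0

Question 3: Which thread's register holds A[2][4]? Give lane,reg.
r: 2->gid=2,r8=0  c: 4->tid=2,i&1=0
L=2*4+2=10  i=0*2+0=0

10,0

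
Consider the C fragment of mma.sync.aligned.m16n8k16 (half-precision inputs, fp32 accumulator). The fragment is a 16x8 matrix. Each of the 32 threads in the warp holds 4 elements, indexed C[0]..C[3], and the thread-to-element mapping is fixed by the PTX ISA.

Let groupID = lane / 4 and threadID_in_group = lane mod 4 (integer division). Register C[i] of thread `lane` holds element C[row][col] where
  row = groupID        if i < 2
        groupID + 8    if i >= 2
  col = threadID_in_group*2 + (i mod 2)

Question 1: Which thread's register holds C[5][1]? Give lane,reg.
r=5⇒gr=5,Rb=0  c=1⇒th=0,odd=1
L=5*4+0=20  i=0*2+1=1

20,1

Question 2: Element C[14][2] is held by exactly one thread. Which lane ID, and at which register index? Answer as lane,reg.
r=14->g=6,rb=1  c=2->t=1,b0=0
L=6*4+1=25  i=1*2+0=2

25,2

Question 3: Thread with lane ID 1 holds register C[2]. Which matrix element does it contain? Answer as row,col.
8,2

L=1→G=1>>2=0, T=1&3=1
[2]→row 0+8=8  col 1·2+0=2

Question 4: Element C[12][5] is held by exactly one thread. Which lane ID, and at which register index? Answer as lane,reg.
r=12->g=4,rb=1  c=5->t=2,b0=1
L=4*4+2=18  i=1*2+1=3

18,3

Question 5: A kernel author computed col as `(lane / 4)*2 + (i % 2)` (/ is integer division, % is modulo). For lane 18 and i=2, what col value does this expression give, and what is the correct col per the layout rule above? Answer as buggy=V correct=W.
buggy=8 correct=4

`(lane / 4)*2 + (i % 2)`[18,2]->8
lane 18->18/4=4, 18 mod 4=2
i=2  r:4+8->12  c:2·2+0->4
col: 8 vs 4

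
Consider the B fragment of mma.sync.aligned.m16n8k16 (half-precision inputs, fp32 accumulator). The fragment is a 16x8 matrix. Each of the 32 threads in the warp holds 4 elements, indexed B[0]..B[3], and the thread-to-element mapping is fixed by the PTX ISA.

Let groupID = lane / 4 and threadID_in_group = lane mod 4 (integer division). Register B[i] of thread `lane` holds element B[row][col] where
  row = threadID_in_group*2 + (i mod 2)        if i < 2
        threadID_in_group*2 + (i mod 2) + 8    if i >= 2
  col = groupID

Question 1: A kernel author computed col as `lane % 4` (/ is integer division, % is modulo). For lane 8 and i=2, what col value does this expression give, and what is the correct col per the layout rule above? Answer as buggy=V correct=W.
buggy=0 correct=2

`lane % 4`[8,2]->0
L=8->g=8>>2=2, t=8&3=0
[2]->row 0·2+0+8=8  col g=2
col: 0 vs 2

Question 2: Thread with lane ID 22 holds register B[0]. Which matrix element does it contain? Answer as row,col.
L=22⇒gr=22>>2=5, th=22&3=2
[0]⇒row 2·2+0+0=4  col gr=5

4,5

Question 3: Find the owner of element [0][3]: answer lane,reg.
12,0

c=3->g=3  r=0->rb=0,t=0,b0=0
L=3*4+0=12  i=0*2+0=0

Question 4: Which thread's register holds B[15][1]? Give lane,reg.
7,3

c: 1->gid=1  r: 15->r8=1,tid=3,i&1=1
L=1*4+3=7  i=1*2+1=3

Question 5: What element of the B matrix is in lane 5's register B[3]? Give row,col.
L=5->g=5>>2=1, t=5&3=1
[3]->row 1·2+1+8=11  col g=1

11,1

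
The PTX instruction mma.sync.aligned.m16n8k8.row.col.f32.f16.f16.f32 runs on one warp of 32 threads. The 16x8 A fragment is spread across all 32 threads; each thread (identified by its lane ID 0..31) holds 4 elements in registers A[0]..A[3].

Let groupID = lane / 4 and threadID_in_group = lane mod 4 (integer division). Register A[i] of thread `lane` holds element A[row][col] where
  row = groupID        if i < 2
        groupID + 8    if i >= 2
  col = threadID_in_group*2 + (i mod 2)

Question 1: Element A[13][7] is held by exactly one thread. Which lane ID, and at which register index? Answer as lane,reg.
r=13→G=5,rhi=1  c=7→T=3,p=1
L=5*4+3=23  i=1*2+1=3

23,3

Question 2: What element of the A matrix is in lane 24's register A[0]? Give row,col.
lane 24: g=6 (24/4), t=0 (24%4)
i=0: r=6+0=6, c=0*2+0=0

6,0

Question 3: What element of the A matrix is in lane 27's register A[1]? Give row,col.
L=27=>grp=27>>2=6, tig=27&3=3
[1]=>row 6+0=6  col 3·2+1=7

6,7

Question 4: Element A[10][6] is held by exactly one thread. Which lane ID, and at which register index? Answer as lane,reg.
r=10→G=2,rhi=1  c=6→T=3,p=0
L=2*4+3=11  i=1*2+0=2

11,2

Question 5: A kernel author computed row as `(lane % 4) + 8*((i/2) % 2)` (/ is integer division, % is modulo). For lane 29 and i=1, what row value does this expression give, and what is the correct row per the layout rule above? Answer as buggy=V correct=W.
buggy=1 correct=7

`(lane % 4) + 8*((i/2) % 2)`[29,1]->1
lane 29->29/4=7, 29 mod 4=1
i=1  r:7+0->7  c:2·1+1->3
row: 1 vs 7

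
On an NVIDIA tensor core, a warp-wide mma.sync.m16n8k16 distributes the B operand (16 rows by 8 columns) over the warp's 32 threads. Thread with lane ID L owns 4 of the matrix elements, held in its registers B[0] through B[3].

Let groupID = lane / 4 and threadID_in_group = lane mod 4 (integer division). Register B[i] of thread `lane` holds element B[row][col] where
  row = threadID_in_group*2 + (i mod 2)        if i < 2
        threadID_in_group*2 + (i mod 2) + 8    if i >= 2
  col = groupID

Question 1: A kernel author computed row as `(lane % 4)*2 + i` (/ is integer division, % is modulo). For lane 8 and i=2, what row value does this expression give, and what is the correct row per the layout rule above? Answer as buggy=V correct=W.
`(lane % 4)*2 + i`[8,2]=>2
8: grp=2,tig=0
[2] (0*2+0+8,2) = (8,2)
row: 2 vs 8

buggy=2 correct=8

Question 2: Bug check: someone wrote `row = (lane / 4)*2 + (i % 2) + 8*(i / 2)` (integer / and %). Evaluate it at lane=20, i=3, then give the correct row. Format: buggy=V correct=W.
buggy=19 correct=9

`(lane / 4)*2 + (i % 2) + 8*(i / 2)`[20,3]=>19
L=20=>grp=20>>2=5, tig=20&3=0
[3]=>row 0·2+1+8=9  col grp=5
row: 19 vs 9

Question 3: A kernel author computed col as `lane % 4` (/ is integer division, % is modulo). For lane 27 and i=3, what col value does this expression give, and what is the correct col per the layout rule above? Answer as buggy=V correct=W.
buggy=3 correct=6

`lane % 4`[27,3]→3
27: G=6,T=3
[3] (3*2+1+8,6) = (15,6)
col: 3 vs 6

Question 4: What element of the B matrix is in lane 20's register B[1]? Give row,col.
1,5

20: grp=5,tig=0
[1] (0*2+1+0,5) = (1,5)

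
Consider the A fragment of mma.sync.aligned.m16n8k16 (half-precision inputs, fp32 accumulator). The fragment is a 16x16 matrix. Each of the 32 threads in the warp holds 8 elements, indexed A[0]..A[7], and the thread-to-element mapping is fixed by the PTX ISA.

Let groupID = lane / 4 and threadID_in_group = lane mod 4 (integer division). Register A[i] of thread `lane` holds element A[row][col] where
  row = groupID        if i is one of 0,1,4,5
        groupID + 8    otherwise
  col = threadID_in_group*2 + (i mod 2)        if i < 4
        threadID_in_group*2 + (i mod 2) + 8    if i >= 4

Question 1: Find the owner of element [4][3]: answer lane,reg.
17,1

r: 4->gid=4,r8=0  c: 3->c8=0,tid=1,i&1=1
L=4*4+1=17  i=0*4+0*2+1=1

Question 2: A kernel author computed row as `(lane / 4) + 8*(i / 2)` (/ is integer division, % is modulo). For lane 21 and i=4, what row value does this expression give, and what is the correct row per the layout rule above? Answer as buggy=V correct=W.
`(lane / 4) + 8*(i / 2)`[21,4]→21
lane 21→21/4=5, 21 mod 4=1
i=4  r:5+0→5  c:2·1+0+8→10
row: 21 vs 5

buggy=21 correct=5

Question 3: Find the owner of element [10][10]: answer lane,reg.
r=10->g=2,rb=1  c=10->cb=1,t=1,b0=0
L=2*4+1=9  i=1*4+1*2+0=6

9,6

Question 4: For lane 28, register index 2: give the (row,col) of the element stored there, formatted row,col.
15,0

lane 28->28/4=7, 28 mod 4=0
i=2  r:7+8->15  c:2·0+0+0->0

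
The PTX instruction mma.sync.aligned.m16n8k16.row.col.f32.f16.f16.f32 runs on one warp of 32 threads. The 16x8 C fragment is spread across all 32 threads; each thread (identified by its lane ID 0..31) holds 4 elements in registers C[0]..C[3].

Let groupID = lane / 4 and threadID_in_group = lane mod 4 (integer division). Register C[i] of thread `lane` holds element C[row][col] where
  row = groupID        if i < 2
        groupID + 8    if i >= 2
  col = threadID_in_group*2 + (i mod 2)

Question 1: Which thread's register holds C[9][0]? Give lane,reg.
4,2

r=9→G=1,rhi=1  c=0→T=0,p=0
L=1*4+0=4  i=1*2+0=2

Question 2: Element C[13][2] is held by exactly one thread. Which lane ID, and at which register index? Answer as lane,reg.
21,2

r: 13->gid=5,r8=1  c: 2->tid=1,i&1=0
L=5*4+1=21  i=1*2+0=2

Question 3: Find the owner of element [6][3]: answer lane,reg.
25,1

r=6->g=6,rb=0  c=3->t=1,b0=1
L=6*4+1=25  i=0*2+1=1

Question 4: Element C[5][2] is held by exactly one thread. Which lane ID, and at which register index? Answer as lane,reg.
r=5→G=5,rhi=0  c=2→T=1,p=0
L=5*4+1=21  i=0*2+0=0

21,0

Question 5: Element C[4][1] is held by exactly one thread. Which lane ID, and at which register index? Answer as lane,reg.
16,1

r=4⇒gr=4,Rb=0  c=1⇒th=0,odd=1
L=4*4+0=16  i=0*2+1=1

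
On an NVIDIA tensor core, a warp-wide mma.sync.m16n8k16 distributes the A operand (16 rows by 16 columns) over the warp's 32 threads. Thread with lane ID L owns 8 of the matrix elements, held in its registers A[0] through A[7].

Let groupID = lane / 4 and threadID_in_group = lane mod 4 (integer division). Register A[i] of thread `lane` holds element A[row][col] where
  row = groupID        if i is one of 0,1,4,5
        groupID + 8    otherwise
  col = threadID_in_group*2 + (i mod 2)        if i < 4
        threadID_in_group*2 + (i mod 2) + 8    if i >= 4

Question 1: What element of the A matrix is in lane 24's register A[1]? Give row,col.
6,1

L=24⇒gr=24>>2=6, th=24&3=0
[1]⇒row 6+0=6  col 0·2+1+0=1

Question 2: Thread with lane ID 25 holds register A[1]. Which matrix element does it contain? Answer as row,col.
6,3

lane 25: grp=6 (25/4), tig=1 (25%4)
i=1: r=6+0=6, c=1*2+1+0=3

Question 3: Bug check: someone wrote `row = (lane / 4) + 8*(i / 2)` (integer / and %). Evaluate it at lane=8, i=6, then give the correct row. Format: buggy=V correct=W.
`(lane / 4) + 8*(i / 2)`[8,6]=>26
lane 8: grp=2 (8/4), tig=0 (8%4)
i=6: r=2+8=10, c=0*2+0+8=8
row: 26 vs 10

buggy=26 correct=10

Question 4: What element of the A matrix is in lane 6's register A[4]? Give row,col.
lane 6->6/4=1, 6 mod 4=2
i=4  r:1+0->1  c:2·2+0+8->12

1,12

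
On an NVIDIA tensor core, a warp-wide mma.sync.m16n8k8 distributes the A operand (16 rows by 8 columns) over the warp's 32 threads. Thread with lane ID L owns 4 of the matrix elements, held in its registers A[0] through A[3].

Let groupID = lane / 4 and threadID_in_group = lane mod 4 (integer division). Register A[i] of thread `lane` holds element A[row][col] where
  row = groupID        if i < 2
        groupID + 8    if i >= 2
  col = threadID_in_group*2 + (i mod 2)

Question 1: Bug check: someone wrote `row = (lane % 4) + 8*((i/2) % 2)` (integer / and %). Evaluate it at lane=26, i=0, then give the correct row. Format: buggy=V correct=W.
`(lane % 4) + 8*((i/2) % 2)`[26,0]=>2
lane 26: grp=6 (26/4), tig=2 (26%4)
i=0: r=6+0=6, c=2*2+0=4
row: 2 vs 6

buggy=2 correct=6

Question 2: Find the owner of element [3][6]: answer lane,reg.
15,0

r=3→G=3,rhi=0  c=6→T=3,p=0
L=3*4+3=15  i=0*2+0=0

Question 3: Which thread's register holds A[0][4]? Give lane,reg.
r: 0->gid=0,r8=0  c: 4->tid=2,i&1=0
L=0*4+2=2  i=0*2+0=0

2,0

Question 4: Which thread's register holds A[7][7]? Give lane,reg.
31,1

r:7=>grp=7,rB=0  c:7=>tig=3,lo=1
L=7*4+3=31  i=0*2+1=1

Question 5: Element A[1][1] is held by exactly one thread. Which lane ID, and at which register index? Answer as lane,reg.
4,1

r=1→G=1,rhi=0  c=1→T=0,p=1
L=1*4+0=4  i=0*2+1=1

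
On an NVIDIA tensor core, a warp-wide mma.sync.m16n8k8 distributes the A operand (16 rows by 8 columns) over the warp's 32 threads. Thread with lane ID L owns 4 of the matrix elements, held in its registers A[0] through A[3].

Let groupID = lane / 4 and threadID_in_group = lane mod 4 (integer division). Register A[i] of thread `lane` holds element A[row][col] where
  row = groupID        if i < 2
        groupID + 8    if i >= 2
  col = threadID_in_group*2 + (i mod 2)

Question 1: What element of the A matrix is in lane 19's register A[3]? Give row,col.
L=19->g=19>>2=4, t=19&3=3
[3]->row 4+8=12  col 3·2+1=7

12,7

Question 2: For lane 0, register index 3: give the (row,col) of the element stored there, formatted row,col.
0: g=0,t=0
[3] (0+8,0*2+1) = (8,1)

8,1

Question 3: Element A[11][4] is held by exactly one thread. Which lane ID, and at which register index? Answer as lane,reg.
14,2

r=11→G=3,rhi=1  c=4→T=2,p=0
L=3*4+2=14  i=1*2+0=2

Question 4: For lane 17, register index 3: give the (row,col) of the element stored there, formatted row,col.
12,3

lane 17: grp=4 (17/4), tig=1 (17%4)
i=3: r=4+8=12, c=1*2+1=3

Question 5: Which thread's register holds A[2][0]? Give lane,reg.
r:2=>grp=2,rB=0  c:0=>tig=0,lo=0
L=2*4+0=8  i=0*2+0=0

8,0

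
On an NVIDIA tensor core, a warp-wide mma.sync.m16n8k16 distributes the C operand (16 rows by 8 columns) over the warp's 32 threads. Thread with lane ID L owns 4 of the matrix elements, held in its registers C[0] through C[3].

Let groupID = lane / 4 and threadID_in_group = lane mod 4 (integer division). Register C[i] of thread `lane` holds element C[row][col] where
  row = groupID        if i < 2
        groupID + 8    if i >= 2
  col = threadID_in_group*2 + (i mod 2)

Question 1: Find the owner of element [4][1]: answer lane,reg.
r=4→G=4,rhi=0  c=1→T=0,p=1
L=4*4+0=16  i=0*2+1=1

16,1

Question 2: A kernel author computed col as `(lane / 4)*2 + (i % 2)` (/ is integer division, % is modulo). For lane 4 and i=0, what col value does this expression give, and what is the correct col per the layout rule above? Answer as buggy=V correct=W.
buggy=2 correct=0

`(lane / 4)*2 + (i % 2)`[4,0]->2
L=4->gid=4>>2=1, tid=4&3=0
[0]->row 1+0=1  col 0·2+0=0
col: 2 vs 0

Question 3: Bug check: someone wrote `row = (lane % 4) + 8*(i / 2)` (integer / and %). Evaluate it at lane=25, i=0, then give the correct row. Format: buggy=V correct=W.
`(lane % 4) + 8*(i / 2)`[25,0]→1
lane 25→25/4=6, 25 mod 4=1
i=0  r:6+0→6  c:2·1+0→2
row: 1 vs 6

buggy=1 correct=6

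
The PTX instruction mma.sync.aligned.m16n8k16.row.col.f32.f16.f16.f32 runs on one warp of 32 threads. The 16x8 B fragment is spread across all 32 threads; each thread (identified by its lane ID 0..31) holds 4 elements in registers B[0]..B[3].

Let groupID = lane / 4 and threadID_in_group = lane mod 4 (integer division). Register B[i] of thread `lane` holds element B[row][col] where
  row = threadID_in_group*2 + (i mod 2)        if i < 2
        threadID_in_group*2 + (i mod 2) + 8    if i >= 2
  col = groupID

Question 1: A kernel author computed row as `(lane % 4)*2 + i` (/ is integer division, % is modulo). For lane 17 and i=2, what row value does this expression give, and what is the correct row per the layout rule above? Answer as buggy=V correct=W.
`(lane % 4)*2 + i`[17,2]=>4
lane 17=>17/4=4, 17 mod 4=1
i=2  r:2·1+0+8=>10  c:4
row: 4 vs 10

buggy=4 correct=10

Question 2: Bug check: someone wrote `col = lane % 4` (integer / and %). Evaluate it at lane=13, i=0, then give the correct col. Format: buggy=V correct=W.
`lane % 4`[13,0]=>1
L=13=>grp=13>>2=3, tig=13&3=1
[0]=>row 1·2+0+0=2  col grp=3
col: 1 vs 3

buggy=1 correct=3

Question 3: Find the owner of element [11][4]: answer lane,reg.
17,3

c:4=>grp=4  r:11=>rB=1,tig=1,lo=1
L=4*4+1=17  i=1*2+1=3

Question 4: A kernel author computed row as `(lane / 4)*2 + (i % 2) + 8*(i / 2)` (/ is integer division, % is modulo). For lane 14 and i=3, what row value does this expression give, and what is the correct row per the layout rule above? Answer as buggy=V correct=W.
`(lane / 4)*2 + (i % 2) + 8*(i / 2)`[14,3]⇒15
lane 14: gr=3 (14/4), th=2 (14%4)
i=3: r=2*2+1+8=13, c=gr=3
row: 15 vs 13

buggy=15 correct=13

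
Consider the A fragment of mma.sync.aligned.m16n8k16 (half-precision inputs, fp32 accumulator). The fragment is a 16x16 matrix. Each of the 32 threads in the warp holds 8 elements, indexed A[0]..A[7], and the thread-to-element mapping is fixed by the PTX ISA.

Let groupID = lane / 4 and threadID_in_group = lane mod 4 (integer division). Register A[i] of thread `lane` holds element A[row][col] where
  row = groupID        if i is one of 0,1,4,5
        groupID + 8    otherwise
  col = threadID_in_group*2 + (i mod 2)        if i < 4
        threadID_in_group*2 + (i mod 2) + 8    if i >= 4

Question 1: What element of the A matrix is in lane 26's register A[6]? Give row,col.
lane 26->26/4=6, 26 mod 4=2
i=6  r:6+8->14  c:2·2+0+8->12

14,12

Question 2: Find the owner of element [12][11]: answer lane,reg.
17,7

r=12→G=4,rhi=1  c=11→chi=1,T=1,p=1
L=4*4+1=17  i=1*4+1*2+1=7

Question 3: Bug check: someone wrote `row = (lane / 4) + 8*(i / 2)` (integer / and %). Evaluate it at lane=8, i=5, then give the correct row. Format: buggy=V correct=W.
`(lane / 4) + 8*(i / 2)`[8,5]=>18
lane 8: grp=2 (8/4), tig=0 (8%4)
i=5: r=2+0=2, c=0*2+1+8=9
row: 18 vs 2

buggy=18 correct=2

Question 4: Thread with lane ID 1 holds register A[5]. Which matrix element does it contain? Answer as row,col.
0,11

1: G=0,T=1
[5] (0+0,1*2+1+8) = (0,11)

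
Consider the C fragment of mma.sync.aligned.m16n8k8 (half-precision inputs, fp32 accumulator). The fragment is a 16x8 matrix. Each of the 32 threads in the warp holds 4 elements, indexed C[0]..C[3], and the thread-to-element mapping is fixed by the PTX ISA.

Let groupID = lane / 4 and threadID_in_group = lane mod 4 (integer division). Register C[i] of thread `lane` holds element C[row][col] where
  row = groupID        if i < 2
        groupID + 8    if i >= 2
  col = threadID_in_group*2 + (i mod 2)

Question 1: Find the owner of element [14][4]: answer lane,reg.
26,2

r=14->g=6,rb=1  c=4->t=2,b0=0
L=6*4+2=26  i=1*2+0=2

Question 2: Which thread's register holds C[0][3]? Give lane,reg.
r: 0->gid=0,r8=0  c: 3->tid=1,i&1=1
L=0*4+1=1  i=0*2+1=1

1,1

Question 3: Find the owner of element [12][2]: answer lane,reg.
17,2

r=12⇒gr=4,Rb=1  c=2⇒th=1,odd=0
L=4*4+1=17  i=1*2+0=2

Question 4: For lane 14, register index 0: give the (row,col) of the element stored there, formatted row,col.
3,4

lane 14->14/4=3, 14 mod 4=2
i=0  r:3+0->3  c:2·2+0->4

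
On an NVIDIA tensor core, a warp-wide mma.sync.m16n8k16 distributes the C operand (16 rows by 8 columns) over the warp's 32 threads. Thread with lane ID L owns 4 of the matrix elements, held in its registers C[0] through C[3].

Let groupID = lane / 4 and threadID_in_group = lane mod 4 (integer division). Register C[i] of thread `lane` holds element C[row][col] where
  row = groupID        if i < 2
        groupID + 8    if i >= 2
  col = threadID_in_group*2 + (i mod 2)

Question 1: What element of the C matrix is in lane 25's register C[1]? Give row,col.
6,3

lane 25→25/4=6, 25 mod 4=1
i=1  r:6+0→6  c:2·1+1→3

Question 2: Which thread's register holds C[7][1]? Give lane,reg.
28,1

r: 7->gid=7,r8=0  c: 1->tid=0,i&1=1
L=7*4+0=28  i=0*2+1=1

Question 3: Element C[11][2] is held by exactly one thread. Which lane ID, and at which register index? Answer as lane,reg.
13,2

r: 11->gid=3,r8=1  c: 2->tid=1,i&1=0
L=3*4+1=13  i=1*2+0=2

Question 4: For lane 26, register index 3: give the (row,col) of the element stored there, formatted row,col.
14,5

26: G=6,T=2
[3] (6+8,2*2+1) = (14,5)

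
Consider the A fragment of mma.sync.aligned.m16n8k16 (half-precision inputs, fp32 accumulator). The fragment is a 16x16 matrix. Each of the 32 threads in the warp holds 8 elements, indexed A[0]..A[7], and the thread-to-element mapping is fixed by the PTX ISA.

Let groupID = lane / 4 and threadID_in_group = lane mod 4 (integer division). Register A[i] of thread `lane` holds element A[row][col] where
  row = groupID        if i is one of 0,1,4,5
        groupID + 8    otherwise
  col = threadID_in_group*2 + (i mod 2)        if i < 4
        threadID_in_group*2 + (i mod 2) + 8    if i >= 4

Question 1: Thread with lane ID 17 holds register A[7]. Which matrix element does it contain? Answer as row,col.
lane 17=>17/4=4, 17 mod 4=1
i=7  r:4+8=>12  c:2·1+1+8=>11

12,11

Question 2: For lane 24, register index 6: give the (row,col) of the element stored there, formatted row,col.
L=24⇒gr=24>>2=6, th=24&3=0
[6]⇒row 6+8=14  col 0·2+0+8=8

14,8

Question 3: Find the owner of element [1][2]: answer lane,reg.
5,0

r=1⇒gr=1,Rb=0  c=2⇒Cb=0,th=1,odd=0
L=1*4+1=5  i=0*4+0*2+0=0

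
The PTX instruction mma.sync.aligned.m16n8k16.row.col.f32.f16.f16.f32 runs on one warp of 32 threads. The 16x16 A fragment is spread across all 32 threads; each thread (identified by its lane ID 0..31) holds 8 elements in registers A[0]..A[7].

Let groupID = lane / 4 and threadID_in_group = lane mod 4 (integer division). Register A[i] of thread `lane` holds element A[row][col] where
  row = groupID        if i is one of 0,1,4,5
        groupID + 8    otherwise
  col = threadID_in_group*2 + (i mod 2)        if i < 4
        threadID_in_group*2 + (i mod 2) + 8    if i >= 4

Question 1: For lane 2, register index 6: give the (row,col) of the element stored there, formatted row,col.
8,12

2: gid=0,tid=2
[6] (0+8,2*2+0+8) = (8,12)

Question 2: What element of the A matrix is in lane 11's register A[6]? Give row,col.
10,14

lane 11: gid=2 (11/4), tid=3 (11%4)
i=6: r=2+8=10, c=3*2+0+8=14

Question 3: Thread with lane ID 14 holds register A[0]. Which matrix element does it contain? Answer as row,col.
3,4

lane 14→14/4=3, 14 mod 4=2
i=0  r:3+0→3  c:2·2+0+0→4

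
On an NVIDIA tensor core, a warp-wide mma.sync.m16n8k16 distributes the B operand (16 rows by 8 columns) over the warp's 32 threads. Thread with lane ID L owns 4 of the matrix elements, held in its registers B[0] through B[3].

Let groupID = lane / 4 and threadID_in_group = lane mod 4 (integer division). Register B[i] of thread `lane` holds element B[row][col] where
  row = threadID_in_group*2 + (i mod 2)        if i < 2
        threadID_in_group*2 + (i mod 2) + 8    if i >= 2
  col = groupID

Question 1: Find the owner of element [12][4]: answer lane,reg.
18,2

c=4->g=4  r=12->rb=1,t=2,b0=0
L=4*4+2=18  i=1*2+0=2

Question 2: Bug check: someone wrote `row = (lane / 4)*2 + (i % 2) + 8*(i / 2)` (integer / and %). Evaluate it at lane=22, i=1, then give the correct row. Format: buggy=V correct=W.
`(lane / 4)*2 + (i % 2) + 8*(i / 2)`[22,1]⇒11
lane 22: gr=5 (22/4), th=2 (22%4)
i=1: r=2*2+1+0=5, c=gr=5
row: 11 vs 5

buggy=11 correct=5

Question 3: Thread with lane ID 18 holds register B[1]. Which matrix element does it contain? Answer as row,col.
5,4

lane 18: grp=4 (18/4), tig=2 (18%4)
i=1: r=2*2+1+0=5, c=grp=4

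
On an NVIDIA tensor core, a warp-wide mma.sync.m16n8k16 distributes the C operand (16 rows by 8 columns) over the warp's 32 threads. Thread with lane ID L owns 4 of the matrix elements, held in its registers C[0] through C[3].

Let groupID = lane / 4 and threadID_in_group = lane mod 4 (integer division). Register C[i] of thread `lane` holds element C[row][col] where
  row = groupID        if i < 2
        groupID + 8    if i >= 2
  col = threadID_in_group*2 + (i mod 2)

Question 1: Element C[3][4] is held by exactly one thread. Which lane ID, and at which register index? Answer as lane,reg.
r=3⇒gr=3,Rb=0  c=4⇒th=2,odd=0
L=3*4+2=14  i=0*2+0=0

14,0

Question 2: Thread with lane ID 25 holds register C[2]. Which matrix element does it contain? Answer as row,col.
25: gr=6,th=1
[2] (6+8,1*2+0) = (14,2)

14,2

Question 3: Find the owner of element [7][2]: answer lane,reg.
29,0

r=7→G=7,rhi=0  c=2→T=1,p=0
L=7*4+1=29  i=0*2+0=0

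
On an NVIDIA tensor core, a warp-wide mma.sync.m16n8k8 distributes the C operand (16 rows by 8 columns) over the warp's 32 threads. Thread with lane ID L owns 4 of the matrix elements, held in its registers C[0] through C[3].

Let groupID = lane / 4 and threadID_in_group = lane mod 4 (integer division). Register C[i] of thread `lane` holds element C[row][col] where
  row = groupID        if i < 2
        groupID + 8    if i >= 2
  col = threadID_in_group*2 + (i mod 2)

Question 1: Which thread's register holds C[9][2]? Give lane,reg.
r=9⇒gr=1,Rb=1  c=2⇒th=1,odd=0
L=1*4+1=5  i=1*2+0=2

5,2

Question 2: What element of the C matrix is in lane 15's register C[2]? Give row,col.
lane 15=>15/4=3, 15 mod 4=3
i=2  r:3+8=>11  c:2·3+0=>6

11,6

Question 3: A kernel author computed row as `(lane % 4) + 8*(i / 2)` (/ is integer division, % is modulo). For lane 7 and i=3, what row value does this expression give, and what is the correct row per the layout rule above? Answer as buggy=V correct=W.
`(lane % 4) + 8*(i / 2)`[7,3]->11
7: g=1,t=3
[3] (1+8,3*2+1) = (9,7)
row: 11 vs 9

buggy=11 correct=9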